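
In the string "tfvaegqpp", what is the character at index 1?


Input string: 'tfvaegqpp'
Operation: get character at index 1
Index mapping: s[0]='t', s[1]='f'
Result: 'f'


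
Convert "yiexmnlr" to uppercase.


Input string: 'yiexmnlr'
Operation: convert each letter to uppercase
Mapping: 'y'->'Y', 'i'->'I', 'e'->'E', 'x'->'X', 'm'->'M', 'n'->'N', 'l'->'L', 'r'->'R'
Result: YIEXMNLR


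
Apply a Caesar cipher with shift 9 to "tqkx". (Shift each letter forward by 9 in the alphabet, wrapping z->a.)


Input: 'tqkx', shift = 9
Operation: for each letter, (position + 9) mod 26
Mapping: 't'(19+9=28, 28 mod 26=2)->'c', 'q'(16+9=25)->'z', 'k'(10+9=19)->'t', 'x'(23+9=32, 32 mod 26=6)->'g'
Result: cztg


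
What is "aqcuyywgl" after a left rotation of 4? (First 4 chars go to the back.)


Input: 'aqcuyywgl', shift = 4
Operation: split at index 4 and swap parts
Front part s[0:4] = 'aqcu'
Back part s[4:] = 'yywgl'
Rotated = back + front = 'yywgl' + 'aqcu'
Result: yywglaqcu


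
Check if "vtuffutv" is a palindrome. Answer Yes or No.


Input string: 'vtuffutv'
Reversed: 'vtuffutv'
Compare pairs: s[0]='v' vs s[7]='v' (match), s[1]='t' vs s[6]='t' (match), s[2]='u' vs s[5]='u' (match), s[3]='f' vs s[4]='f' (match)
Palindrome: Yes


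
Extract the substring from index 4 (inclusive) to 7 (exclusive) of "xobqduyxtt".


Input string: 'xobqduyxtt'
Operation: slice [4:7]
Extract characters: s[4]='d', s[5]='u', s[6]='y'
Result: duy


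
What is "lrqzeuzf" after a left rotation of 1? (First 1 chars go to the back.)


Input: 'lrqzeuzf', shift = 1
Operation: split at index 1 and swap parts
Front part s[0:1] = 'l'
Back part s[1:] = 'rqzeuzf'
Rotated = back + front = 'rqzeuzf' + 'l'
Result: rqzeuzfl


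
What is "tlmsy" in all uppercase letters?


Input string: 'tlmsy'
Operation: convert each letter to uppercase
Mapping: 't'->'T', 'l'->'L', 'm'->'M', 's'->'S', 'y'->'Y'
Result: TLMSY


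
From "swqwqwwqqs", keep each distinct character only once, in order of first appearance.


Input: 'swqwqwwqqs'
Operation: keep first occurrence of each character
Scan: s[0]='s' new -> keep; s[1]='w' new -> keep; s[2]='q' new -> keep; s[3]='w' seen -> skip; s[4]='q' seen -> skip; s[5]='w' seen -> skip; s[6]='w' seen -> skip; s[7]='q' seen -> skip; s[8]='q' seen -> skip; s[9]='s' seen -> skip
Result: swq


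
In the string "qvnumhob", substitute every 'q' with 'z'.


Input string: 'qvnumhob'
Operation: replace 'q' with 'z'
Positions of 'q': 0
After replacement: zvnumhob


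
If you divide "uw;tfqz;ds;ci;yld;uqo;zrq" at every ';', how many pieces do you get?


Input string: 'uw;tfqz;ds;ci;yld;uqo;zrq'
Delimiter: ';'
Split result: 'uw', 'tfqz', 'ds', 'ci', 'yld', 'uqo', 'zrq'
Number of parts: 7


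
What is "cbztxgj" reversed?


Input string: 'cbztxgj'
Operation: reverse character order
Original order: 'c' -> 'b' -> 'z' -> 't' -> 'x' -> 'g' -> 'j'
Reversed order: 'j' -> 'g' -> 'x' -> 't' -> 'z' -> 'b' -> 'c'
Result: jgxtzbc


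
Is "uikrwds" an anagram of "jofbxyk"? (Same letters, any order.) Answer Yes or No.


String 1: 'jofbxyk' -> sorted: 'bfjkoxy'
String 2: 'uikrwds' -> sorted: 'dikrsuw'
Compare sorted forms: 'bfjkoxy' != 'dikrsuw'
Anagram: No


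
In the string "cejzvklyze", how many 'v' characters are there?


Input string: 'cejzvklyze'
Target character: 'v'
Scan each position: s[4]='v'
Matches found at indices: 4
Total: 1


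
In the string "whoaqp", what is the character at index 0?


Input string: 'whoaqp'
Operation: get character at index 0
Index mapping: s[0]='w'
Result: 'w'


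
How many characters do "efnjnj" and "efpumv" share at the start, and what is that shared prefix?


String 1: 'efnjnj'
String 2: 'efpumv'
Compare position by position:
pos 0: 'e' vs 'e' match
pos 1: 'f' vs 'f' match
pos 2: 'n' vs 'p' differ -> stop
Longest common prefix: "ef" (length 2)


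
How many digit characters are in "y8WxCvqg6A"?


Input string: 'y8WxCvqg6A'
Operation: count digit characters (0-9)
Scan: 'y', '8'(digit), 'W', 'x', 'C', 'v', 'q', 'g', '6'(digit), 'A'
Digits found: 2
Result: 2


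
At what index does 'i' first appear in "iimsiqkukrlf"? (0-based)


Input string: 'iimsiqkukrlf'
Target: 'i'
Scanning left to right: s[0]='i'
First match at index: 0


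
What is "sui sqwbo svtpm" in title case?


Input string: 'sui sqwbo svtpm'
Operation: capitalize first letter of each word
Word transformations: 'sui'->'Sui', 'sqwbo'->'Sqwbo', 'svtpm'->'Svtpm'
Result: Sui Sqwbo Svtpm


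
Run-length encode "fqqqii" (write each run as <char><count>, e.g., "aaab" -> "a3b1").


Input: 'fqqqii'
Operation: identify consecutive runs
Runs: 'f' -> f1, 'qqq' -> q3, 'ii' -> i2
Encoded: f1q3i2


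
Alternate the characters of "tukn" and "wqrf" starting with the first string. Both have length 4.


String 1: 'tukn'
String 2: 'wqrf'
Operation: alternate characters
Pairs: 't'+'w', 'u'+'q', 'k'+'r', 'n'+'f'
Result: twuqkrnf


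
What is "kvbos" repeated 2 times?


Input string: 'kvbos'
Operation: repeat 2 times
Concatenation: 'kvbos' + 'kvbos'
Result: kvboskvbos


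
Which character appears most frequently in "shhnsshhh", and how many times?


Input: 'shhnsshhh'
Operation: tally each character
Counts: 'h':5, 'n':1, 's':3
Maximum: 'h' appears 5 times


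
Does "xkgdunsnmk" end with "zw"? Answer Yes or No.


Input string: 'xkgdunsnmk'
Suffix to check: 'zw'
Last 2 characters of input: 'mk'
Match: False
Result: No


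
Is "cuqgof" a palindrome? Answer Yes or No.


Input string: 'cuqgof'
Reversed: 'fogquc'
Compare pairs: s[0]='c' vs s[5]='f' (mismatch), s[1]='u' vs s[4]='o' (mismatch), s[2]='q' vs s[3]='g' (mismatch)
Palindrome: No


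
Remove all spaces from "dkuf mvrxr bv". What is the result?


Input string: 'dkuf mvrxr bv'
Operation: remove all spaces
Words: 'dkuf', 'mvrxr', 'bv'
Join without spaces: dkufmvrxrbv


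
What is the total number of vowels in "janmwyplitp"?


Input string: 'janmwyplitp'
Operation: count vowels (a, e, i, o, u)
Scan: s[0]='j', s[1]='a' (vowel), s[2]='n', s[3]='m', s[4]='w', s[5]='y', s[6]='p', s[7]='l', s[8]='i' (vowel), s[9]='t', s[10]='p'
Vowels found: 2
Result: 2


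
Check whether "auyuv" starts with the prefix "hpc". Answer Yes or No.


Input string: 'auyuv'
Prefix to check: 'hpc'
First 3 characters of input: 'auy'
Match: False
Result: No


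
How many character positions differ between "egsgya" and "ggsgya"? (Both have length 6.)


String 1: 'egsgya'
String 2: 'ggsgya'
Compare each position: pos 0: 'e'!='g', pos 1: 'g'=='g', pos 2: 's'=='s', pos 3: 'g'=='g', pos 4: 'y'=='y', pos 5: 'a'=='a'
Differing positions: 1
Hamming distance: 1


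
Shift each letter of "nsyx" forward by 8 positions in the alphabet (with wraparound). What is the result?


Input: 'nsyx', shift = 8
Operation: for each letter, (position + 8) mod 26
Mapping: 'n'(13+8=21)->'v', 's'(18+8=26, 26 mod 26=0)->'a', 'y'(24+8=32, 32 mod 26=6)->'g', 'x'(23+8=31, 31 mod 26=5)->'f'
Result: vagf


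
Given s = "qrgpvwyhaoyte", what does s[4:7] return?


Input string: 'qrgpvwyhaoyte'
Operation: slice [4:7]
Extract characters: s[4]='v', s[5]='w', s[6]='y'
Result: vwy


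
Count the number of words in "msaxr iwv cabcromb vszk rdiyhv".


Input string: 'msaxr iwv cabcromb vszk rdiyhv'
Operation: split by spaces
Words found: 'msaxr', 'iwv', 'cabcromb', 'vszk', 'rdiyhv'
Word count: 5


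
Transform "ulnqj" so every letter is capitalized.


Input string: 'ulnqj'
Operation: convert each letter to uppercase
Mapping: 'u'->'U', 'l'->'L', 'n'->'N', 'q'->'Q', 'j'->'J'
Result: ULNQJ


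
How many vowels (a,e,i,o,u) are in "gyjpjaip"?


Input string: 'gyjpjaip'
Operation: count vowels (a, e, i, o, u)
Scan: s[0]='g', s[1]='y', s[2]='j', s[3]='p', s[4]='j', s[5]='a' (vowel), s[6]='i' (vowel), s[7]='p'
Vowels found: 2
Result: 2


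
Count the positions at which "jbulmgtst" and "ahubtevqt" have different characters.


String 1: 'jbulmgtst'
String 2: 'ahubtevqt'
Compare each position: pos 0: 'j'!='a', pos 1: 'b'!='h', pos 2: 'u'=='u', pos 3: 'l'!='b', pos 4: 'm'!='t', pos 5: 'g'!='e', pos 6: 't'!='v', pos 7: 's'!='q', pos 8: 't'=='t'
Differing positions: 7
Hamming distance: 7


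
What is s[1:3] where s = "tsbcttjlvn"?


Input string: 'tsbcttjlvn'
Operation: slice [1:3]
Extract characters: s[1]='s', s[2]='b'
Result: sb


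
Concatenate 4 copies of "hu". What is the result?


Input string: 'hu'
Operation: repeat 4 times
Concatenation: 'hu' + 'hu' + 'hu' + 'hu'
Result: huhuhuhu


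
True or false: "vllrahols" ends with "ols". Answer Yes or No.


Input string: 'vllrahols'
Suffix to check: 'ols'
Last 3 characters of input: 'ols'
Match: True
Result: Yes


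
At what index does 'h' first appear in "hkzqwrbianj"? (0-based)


Input string: 'hkzqwrbianj'
Target: 'h'
Scanning left to right: s[0]='h'
First match at index: 0


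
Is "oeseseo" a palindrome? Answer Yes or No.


Input string: 'oeseseo'
Reversed: 'oeseseo'
Compare pairs: s[0]='o' vs s[6]='o' (match), s[1]='e' vs s[5]='e' (match), s[2]='s' vs s[4]='s' (match)
Palindrome: Yes


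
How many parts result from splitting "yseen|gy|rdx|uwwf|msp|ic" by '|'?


Input string: 'yseen|gy|rdx|uwwf|msp|ic'
Delimiter: '|'
Split result: 'yseen', 'gy', 'rdx', 'uwwf', 'msp', 'ic'
Number of parts: 6


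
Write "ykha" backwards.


Input string: 'ykha'
Operation: reverse character order
Original order: 'y' -> 'k' -> 'h' -> 'a'
Reversed order: 'a' -> 'h' -> 'k' -> 'y'
Result: ahky


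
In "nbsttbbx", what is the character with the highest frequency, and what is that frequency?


Input: 'nbsttbbx'
Operation: tally each character
Counts: 'b':3, 'n':1, 's':1, 't':2, 'x':1
Maximum: 'b' appears 3 times


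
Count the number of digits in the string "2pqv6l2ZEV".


Input string: '2pqv6l2ZEV'
Operation: count digit characters (0-9)
Scan: '2'(digit), 'p', 'q', 'v', '6'(digit), 'l', '2'(digit), 'Z', 'E', 'V'
Digits found: 3
Result: 3


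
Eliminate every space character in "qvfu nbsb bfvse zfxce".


Input string: 'qvfu nbsb bfvse zfxce'
Operation: remove all spaces
Words: 'qvfu', 'nbsb', 'bfvse', 'zfxce'
Join without spaces: qvfunbsbbfvsezfxce


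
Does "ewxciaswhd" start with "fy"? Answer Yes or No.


Input string: 'ewxciaswhd'
Prefix to check: 'fy'
First 2 characters of input: 'ew'
Match: False
Result: No


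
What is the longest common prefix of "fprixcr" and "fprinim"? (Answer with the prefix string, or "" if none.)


String 1: 'fprixcr'
String 2: 'fprinim'
Compare position by position:
pos 0: 'f' vs 'f' match
pos 1: 'p' vs 'p' match
pos 2: 'r' vs 'r' match
pos 3: 'i' vs 'i' match
pos 4: 'x' vs 'n' differ -> stop
Longest common prefix: "fpri" (length 4)


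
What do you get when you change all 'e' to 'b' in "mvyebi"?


Input string: 'mvyebi'
Operation: replace 'e' with 'b'
Positions of 'e': 3
After replacement: mvybbi


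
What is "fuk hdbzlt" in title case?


Input string: 'fuk hdbzlt'
Operation: capitalize first letter of each word
Word transformations: 'fuk'->'Fuk', 'hdbzlt'->'Hdbzlt'
Result: Fuk Hdbzlt


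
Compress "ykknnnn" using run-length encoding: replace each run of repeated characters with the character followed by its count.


Input: 'ykknnnn'
Operation: identify consecutive runs
Runs: 'y' -> y1, 'kk' -> k2, 'nnnn' -> n4
Encoded: y1k2n4


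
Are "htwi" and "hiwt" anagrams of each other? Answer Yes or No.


String 1: 'htwi' -> sorted: 'hitw'
String 2: 'hiwt' -> sorted: 'hitw'
Compare sorted forms: 'hitw' == 'hitw'
Anagram: Yes


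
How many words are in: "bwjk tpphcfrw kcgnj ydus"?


Input string: 'bwjk tpphcfrw kcgnj ydus'
Operation: split by spaces
Words found: 'bwjk', 'tpphcfrw', 'kcgnj', 'ydus'
Word count: 4


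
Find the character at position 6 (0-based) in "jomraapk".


Input string: 'jomraapk'
Operation: get character at index 6
Index mapping: s[0]='j', s[1]='o', s[2]='m', s[3]='r', s[4]='a', s[5]='a', s[6]='p'
Result: 'p'


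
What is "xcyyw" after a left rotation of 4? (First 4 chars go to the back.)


Input: 'xcyyw', shift = 4
Operation: split at index 4 and swap parts
Front part s[0:4] = 'xcyy'
Back part s[4:] = 'w'
Rotated = back + front = 'w' + 'xcyy'
Result: wxcyy


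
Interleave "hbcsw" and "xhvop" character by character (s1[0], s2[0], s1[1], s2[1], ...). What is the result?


String 1: 'hbcsw'
String 2: 'xhvop'
Operation: alternate characters
Pairs: 'h'+'x', 'b'+'h', 'c'+'v', 's'+'o', 'w'+'p'
Result: hxbhcvsowp


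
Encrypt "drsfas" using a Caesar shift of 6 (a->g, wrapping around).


Input: 'drsfas', shift = 6
Operation: for each letter, (position + 6) mod 26
Mapping: 'd'(3+6=9)->'j', 'r'(17+6=23)->'x', 's'(18+6=24)->'y', 'f'(5+6=11)->'l', 'a'(0+6=6)->'g', 's'(18+6=24)->'y'
Result: jxylgy


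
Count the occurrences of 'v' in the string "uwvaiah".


Input string: 'uwvaiah'
Target character: 'v'
Scan each position: s[2]='v'
Matches found at indices: 2
Total: 1


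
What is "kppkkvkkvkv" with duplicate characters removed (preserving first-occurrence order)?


Input: 'kppkkvkkvkv'
Operation: keep first occurrence of each character
Scan: s[0]='k' new -> keep; s[1]='p' new -> keep; s[2]='p' seen -> skip; s[3]='k' seen -> skip; s[4]='k' seen -> skip; s[5]='v' new -> keep; s[6]='k' seen -> skip; s[7]='k' seen -> skip; s[8]='v' seen -> skip; s[9]='k' seen -> skip; s[10]='v' seen -> skip
Result: kpv


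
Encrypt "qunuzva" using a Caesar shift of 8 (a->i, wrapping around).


Input: 'qunuzva', shift = 8
Operation: for each letter, (position + 8) mod 26
Mapping: 'q'(16+8=24)->'y', 'u'(20+8=28, 28 mod 26=2)->'c', 'n'(13+8=21)->'v', 'u'(20+8=28, 28 mod 26=2)->'c', 'z'(25+8=33, 33 mod 26=7)->'h', 'v'(21+8=29, 29 mod 26=3)->'d', 'a'(0+8=8)->'i'
Result: ycvchdi


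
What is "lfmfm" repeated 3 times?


Input string: 'lfmfm'
Operation: repeat 3 times
Concatenation: 'lfmfm' + 'lfmfm' + 'lfmfm'
Result: lfmfmlfmfmlfmfm


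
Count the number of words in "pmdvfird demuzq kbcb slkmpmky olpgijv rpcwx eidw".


Input string: 'pmdvfird demuzq kbcb slkmpmky olpgijv rpcwx eidw'
Operation: split by spaces
Words found: 'pmdvfird', 'demuzq', 'kbcb', 'slkmpmky', 'olpgijv', 'rpcwx', 'eidw'
Word count: 7


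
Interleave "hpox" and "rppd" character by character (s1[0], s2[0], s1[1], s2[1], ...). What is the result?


String 1: 'hpox'
String 2: 'rppd'
Operation: alternate characters
Pairs: 'h'+'r', 'p'+'p', 'o'+'p', 'x'+'d'
Result: hrppopxd


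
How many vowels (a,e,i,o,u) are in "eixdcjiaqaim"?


Input string: 'eixdcjiaqaim'
Operation: count vowels (a, e, i, o, u)
Scan: s[0]='e' (vowel), s[1]='i' (vowel), s[2]='x', s[3]='d', s[4]='c', s[5]='j', s[6]='i' (vowel), s[7]='a' (vowel), s[8]='q', s[9]='a' (vowel), s[10]='i' (vowel), s[11]='m'
Vowels found: 6
Result: 6


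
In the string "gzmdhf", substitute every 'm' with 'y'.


Input string: 'gzmdhf'
Operation: replace 'm' with 'y'
Positions of 'm': 2
After replacement: gzydhf


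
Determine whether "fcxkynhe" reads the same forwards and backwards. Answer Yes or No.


Input string: 'fcxkynhe'
Reversed: 'ehnykxcf'
Compare pairs: s[0]='f' vs s[7]='e' (mismatch), s[1]='c' vs s[6]='h' (mismatch), s[2]='x' vs s[5]='n' (mismatch), s[3]='k' vs s[4]='y' (mismatch)
Palindrome: No


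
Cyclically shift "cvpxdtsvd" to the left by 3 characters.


Input: 'cvpxdtsvd', shift = 3
Operation: split at index 3 and swap parts
Front part s[0:3] = 'cvp'
Back part s[3:] = 'xdtsvd'
Rotated = back + front = 'xdtsvd' + 'cvp'
Result: xdtsvdcvp


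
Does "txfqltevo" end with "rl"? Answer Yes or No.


Input string: 'txfqltevo'
Suffix to check: 'rl'
Last 2 characters of input: 'vo'
Match: False
Result: No


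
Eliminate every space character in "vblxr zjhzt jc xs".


Input string: 'vblxr zjhzt jc xs'
Operation: remove all spaces
Words: 'vblxr', 'zjhzt', 'jc', 'xs'
Join without spaces: vblxrzjhztjcxs


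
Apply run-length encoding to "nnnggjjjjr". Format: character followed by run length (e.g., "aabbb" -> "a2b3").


Input: 'nnnggjjjjr'
Operation: identify consecutive runs
Runs: 'nnn' -> n3, 'gg' -> g2, 'jjjj' -> j4, 'r' -> r1
Encoded: n3g2j4r1


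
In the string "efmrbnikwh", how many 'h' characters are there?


Input string: 'efmrbnikwh'
Target character: 'h'
Scan each position: s[9]='h'
Matches found at indices: 9
Total: 1


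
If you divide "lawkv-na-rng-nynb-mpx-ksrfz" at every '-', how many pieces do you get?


Input string: 'lawkv-na-rng-nynb-mpx-ksrfz'
Delimiter: '-'
Split result: 'lawkv', 'na', 'rng', 'nynb', 'mpx', 'ksrfz'
Number of parts: 6


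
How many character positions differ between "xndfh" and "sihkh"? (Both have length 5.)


String 1: 'xndfh'
String 2: 'sihkh'
Compare each position: pos 0: 'x'!='s', pos 1: 'n'!='i', pos 2: 'd'!='h', pos 3: 'f'!='k', pos 4: 'h'=='h'
Differing positions: 4
Hamming distance: 4


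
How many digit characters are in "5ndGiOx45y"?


Input string: '5ndGiOx45y'
Operation: count digit characters (0-9)
Scan: '5'(digit), 'n', 'd', 'G', 'i', 'O', 'x', '4'(digit), '5'(digit), 'y'
Digits found: 3
Result: 3


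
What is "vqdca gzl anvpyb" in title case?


Input string: 'vqdca gzl anvpyb'
Operation: capitalize first letter of each word
Word transformations: 'vqdca'->'Vqdca', 'gzl'->'Gzl', 'anvpyb'->'Anvpyb'
Result: Vqdca Gzl Anvpyb


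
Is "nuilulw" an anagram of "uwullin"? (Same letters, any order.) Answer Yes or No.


String 1: 'uwullin' -> sorted: 'illnuuw'
String 2: 'nuilulw' -> sorted: 'illnuuw'
Compare sorted forms: 'illnuuw' == 'illnuuw'
Anagram: Yes


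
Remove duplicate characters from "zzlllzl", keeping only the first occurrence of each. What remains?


Input: 'zzlllzl'
Operation: keep first occurrence of each character
Scan: s[0]='z' new -> keep; s[1]='z' seen -> skip; s[2]='l' new -> keep; s[3]='l' seen -> skip; s[4]='l' seen -> skip; s[5]='z' seen -> skip; s[6]='l' seen -> skip
Result: zl


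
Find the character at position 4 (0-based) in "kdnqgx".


Input string: 'kdnqgx'
Operation: get character at index 4
Index mapping: s[0]='k', s[1]='d', s[2]='n', s[3]='q', s[4]='g'
Result: 'g'


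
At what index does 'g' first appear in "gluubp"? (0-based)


Input string: 'gluubp'
Target: 'g'
Scanning left to right: s[0]='g'
First match at index: 0


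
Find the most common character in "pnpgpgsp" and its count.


Input: 'pnpgpgsp'
Operation: tally each character
Counts: 'g':2, 'n':1, 'p':4, 's':1
Maximum: 'p' appears 4 times


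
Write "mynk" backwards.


Input string: 'mynk'
Operation: reverse character order
Original order: 'm' -> 'y' -> 'n' -> 'k'
Reversed order: 'k' -> 'n' -> 'y' -> 'm'
Result: knym


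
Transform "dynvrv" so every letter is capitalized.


Input string: 'dynvrv'
Operation: convert each letter to uppercase
Mapping: 'd'->'D', 'y'->'Y', 'n'->'N', 'v'->'V', 'r'->'R', 'v'->'V'
Result: DYNVRV


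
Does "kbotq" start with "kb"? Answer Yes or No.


Input string: 'kbotq'
Prefix to check: 'kb'
First 2 characters of input: 'kb'
Match: True
Result: Yes


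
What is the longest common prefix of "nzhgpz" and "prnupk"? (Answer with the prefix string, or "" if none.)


String 1: 'nzhgpz'
String 2: 'prnupk'
Compare position by position:
pos 0: 'n' vs 'p' differ -> stop
Longest common prefix: "" (length 0)


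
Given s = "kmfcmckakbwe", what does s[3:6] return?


Input string: 'kmfcmckakbwe'
Operation: slice [3:6]
Extract characters: s[3]='c', s[4]='m', s[5]='c'
Result: cmc


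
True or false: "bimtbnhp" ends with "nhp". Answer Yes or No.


Input string: 'bimtbnhp'
Suffix to check: 'nhp'
Last 3 characters of input: 'nhp'
Match: True
Result: Yes


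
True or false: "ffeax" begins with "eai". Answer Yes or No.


Input string: 'ffeax'
Prefix to check: 'eai'
First 3 characters of input: 'ffe'
Match: False
Result: No


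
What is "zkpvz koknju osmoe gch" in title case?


Input string: 'zkpvz koknju osmoe gch'
Operation: capitalize first letter of each word
Word transformations: 'zkpvz'->'Zkpvz', 'koknju'->'Koknju', 'osmoe'->'Osmoe', 'gch'->'Gch'
Result: Zkpvz Koknju Osmoe Gch


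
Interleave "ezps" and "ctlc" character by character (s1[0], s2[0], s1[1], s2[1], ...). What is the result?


String 1: 'ezps'
String 2: 'ctlc'
Operation: alternate characters
Pairs: 'e'+'c', 'z'+'t', 'p'+'l', 's'+'c'
Result: ecztplsc


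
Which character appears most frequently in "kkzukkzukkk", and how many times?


Input: 'kkzukkzukkk'
Operation: tally each character
Counts: 'k':7, 'u':2, 'z':2
Maximum: 'k' appears 7 times


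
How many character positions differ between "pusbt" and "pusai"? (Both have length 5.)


String 1: 'pusbt'
String 2: 'pusai'
Compare each position: pos 0: 'p'=='p', pos 1: 'u'=='u', pos 2: 's'=='s', pos 3: 'b'!='a', pos 4: 't'!='i'
Differing positions: 2
Hamming distance: 2


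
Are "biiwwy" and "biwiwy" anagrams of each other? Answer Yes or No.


String 1: 'biiwwy' -> sorted: 'biiwwy'
String 2: 'biwiwy' -> sorted: 'biiwwy'
Compare sorted forms: 'biiwwy' == 'biiwwy'
Anagram: Yes


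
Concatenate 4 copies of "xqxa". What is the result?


Input string: 'xqxa'
Operation: repeat 4 times
Concatenation: 'xqxa' + 'xqxa' + 'xqxa' + 'xqxa'
Result: xqxaxqxaxqxaxqxa


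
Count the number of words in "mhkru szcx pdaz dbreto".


Input string: 'mhkru szcx pdaz dbreto'
Operation: split by spaces
Words found: 'mhkru', 'szcx', 'pdaz', 'dbreto'
Word count: 4


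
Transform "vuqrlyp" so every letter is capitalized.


Input string: 'vuqrlyp'
Operation: convert each letter to uppercase
Mapping: 'v'->'V', 'u'->'U', 'q'->'Q', 'r'->'R', 'l'->'L', 'y'->'Y', 'p'->'P'
Result: VUQRLYP


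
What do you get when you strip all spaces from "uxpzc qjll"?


Input string: 'uxpzc qjll'
Operation: remove all spaces
Words: 'uxpzc', 'qjll'
Join without spaces: uxpzcqjll


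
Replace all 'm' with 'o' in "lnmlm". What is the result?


Input string: 'lnmlm'
Operation: replace 'm' with 'o'
Positions of 'm': 2, 4
After replacement: lnolo


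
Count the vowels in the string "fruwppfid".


Input string: 'fruwppfid'
Operation: count vowels (a, e, i, o, u)
Scan: s[0]='f', s[1]='r', s[2]='u' (vowel), s[3]='w', s[4]='p', s[5]='p', s[6]='f', s[7]='i' (vowel), s[8]='d'
Vowels found: 2
Result: 2


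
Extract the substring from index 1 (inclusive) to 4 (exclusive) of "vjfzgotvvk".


Input string: 'vjfzgotvvk'
Operation: slice [1:4]
Extract characters: s[1]='j', s[2]='f', s[3]='z'
Result: jfz


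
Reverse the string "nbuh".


Input string: 'nbuh'
Operation: reverse character order
Original order: 'n' -> 'b' -> 'u' -> 'h'
Reversed order: 'h' -> 'u' -> 'b' -> 'n'
Result: hubn


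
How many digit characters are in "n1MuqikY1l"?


Input string: 'n1MuqikY1l'
Operation: count digit characters (0-9)
Scan: 'n', '1'(digit), 'M', 'u', 'q', 'i', 'k', 'Y', '1'(digit), 'l'
Digits found: 2
Result: 2


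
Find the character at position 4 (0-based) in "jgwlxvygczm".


Input string: 'jgwlxvygczm'
Operation: get character at index 4
Index mapping: s[0]='j', s[1]='g', s[2]='w', s[3]='l', s[4]='x'
Result: 'x'


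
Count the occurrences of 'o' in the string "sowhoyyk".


Input string: 'sowhoyyk'
Target character: 'o'
Scan each position: s[1]='o', s[4]='o'
Matches found at indices: 1, 4
Total: 2


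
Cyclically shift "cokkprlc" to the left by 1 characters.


Input: 'cokkprlc', shift = 1
Operation: split at index 1 and swap parts
Front part s[0:1] = 'c'
Back part s[1:] = 'okkprlc'
Rotated = back + front = 'okkprlc' + 'c'
Result: okkprlcc


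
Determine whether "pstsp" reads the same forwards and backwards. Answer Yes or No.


Input string: 'pstsp'
Reversed: 'pstsp'
Compare pairs: s[0]='p' vs s[4]='p' (match), s[1]='s' vs s[3]='s' (match)
Palindrome: Yes


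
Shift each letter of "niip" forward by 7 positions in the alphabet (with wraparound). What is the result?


Input: 'niip', shift = 7
Operation: for each letter, (position + 7) mod 26
Mapping: 'n'(13+7=20)->'u', 'i'(8+7=15)->'p', 'i'(8+7=15)->'p', 'p'(15+7=22)->'w'
Result: uppw


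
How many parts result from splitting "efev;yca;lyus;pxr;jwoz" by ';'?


Input string: 'efev;yca;lyus;pxr;jwoz'
Delimiter: ';'
Split result: 'efev', 'yca', 'lyus', 'pxr', 'jwoz'
Number of parts: 5


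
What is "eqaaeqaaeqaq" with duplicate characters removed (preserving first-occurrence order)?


Input: 'eqaaeqaaeqaq'
Operation: keep first occurrence of each character
Scan: s[0]='e' new -> keep; s[1]='q' new -> keep; s[2]='a' new -> keep; s[3]='a' seen -> skip; s[4]='e' seen -> skip; s[5]='q' seen -> skip; s[6]='a' seen -> skip; s[7]='a' seen -> skip; s[8]='e' seen -> skip; s[9]='q' seen -> skip; s[10]='a' seen -> skip; s[11]='q' seen -> skip
Result: eqa


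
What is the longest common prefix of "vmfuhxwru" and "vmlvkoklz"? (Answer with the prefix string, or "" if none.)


String 1: 'vmfuhxwru'
String 2: 'vmlvkoklz'
Compare position by position:
pos 0: 'v' vs 'v' match
pos 1: 'm' vs 'm' match
pos 2: 'f' vs 'l' differ -> stop
Longest common prefix: "vm" (length 2)


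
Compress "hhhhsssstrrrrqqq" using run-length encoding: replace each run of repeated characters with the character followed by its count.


Input: 'hhhhsssstrrrrqqq'
Operation: identify consecutive runs
Runs: 'hhhh' -> h4, 'ssss' -> s4, 't' -> t1, 'rrrr' -> r4, 'qqq' -> q3
Encoded: h4s4t1r4q3


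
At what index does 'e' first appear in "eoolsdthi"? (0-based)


Input string: 'eoolsdthi'
Target: 'e'
Scanning left to right: s[0]='e'
First match at index: 0


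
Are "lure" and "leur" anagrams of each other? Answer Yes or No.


String 1: 'lure' -> sorted: 'elru'
String 2: 'leur' -> sorted: 'elru'
Compare sorted forms: 'elru' == 'elru'
Anagram: Yes


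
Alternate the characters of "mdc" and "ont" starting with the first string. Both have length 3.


String 1: 'mdc'
String 2: 'ont'
Operation: alternate characters
Pairs: 'm'+'o', 'd'+'n', 'c'+'t'
Result: modnct


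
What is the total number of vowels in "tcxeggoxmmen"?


Input string: 'tcxeggoxmmen'
Operation: count vowels (a, e, i, o, u)
Scan: s[0]='t', s[1]='c', s[2]='x', s[3]='e' (vowel), s[4]='g', s[5]='g', s[6]='o' (vowel), s[7]='x', s[8]='m', s[9]='m', s[10]='e' (vowel), s[11]='n'
Vowels found: 3
Result: 3


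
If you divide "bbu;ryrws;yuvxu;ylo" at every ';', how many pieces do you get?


Input string: 'bbu;ryrws;yuvxu;ylo'
Delimiter: ';'
Split result: 'bbu', 'ryrws', 'yuvxu', 'ylo'
Number of parts: 4


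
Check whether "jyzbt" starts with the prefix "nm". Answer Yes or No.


Input string: 'jyzbt'
Prefix to check: 'nm'
First 2 characters of input: 'jy'
Match: False
Result: No


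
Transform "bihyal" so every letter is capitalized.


Input string: 'bihyal'
Operation: convert each letter to uppercase
Mapping: 'b'->'B', 'i'->'I', 'h'->'H', 'y'->'Y', 'a'->'A', 'l'->'L'
Result: BIHYAL


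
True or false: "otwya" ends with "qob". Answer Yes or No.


Input string: 'otwya'
Suffix to check: 'qob'
Last 3 characters of input: 'wya'
Match: False
Result: No


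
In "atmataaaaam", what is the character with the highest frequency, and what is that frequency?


Input: 'atmataaaaam'
Operation: tally each character
Counts: 'a':7, 'm':2, 't':2
Maximum: 'a' appears 7 times


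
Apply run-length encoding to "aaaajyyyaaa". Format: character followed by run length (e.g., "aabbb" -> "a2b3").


Input: 'aaaajyyyaaa'
Operation: identify consecutive runs
Runs: 'aaaa' -> a4, 'j' -> j1, 'yyy' -> y3, 'aaa' -> a3
Encoded: a4j1y3a3


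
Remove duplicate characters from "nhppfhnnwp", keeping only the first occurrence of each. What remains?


Input: 'nhppfhnnwp'
Operation: keep first occurrence of each character
Scan: s[0]='n' new -> keep; s[1]='h' new -> keep; s[2]='p' new -> keep; s[3]='p' seen -> skip; s[4]='f' new -> keep; s[5]='h' seen -> skip; s[6]='n' seen -> skip; s[7]='n' seen -> skip; s[8]='w' new -> keep; s[9]='p' seen -> skip
Result: nhpfw


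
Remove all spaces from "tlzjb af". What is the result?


Input string: 'tlzjb af'
Operation: remove all spaces
Words: 'tlzjb', 'af'
Join without spaces: tlzjbaf


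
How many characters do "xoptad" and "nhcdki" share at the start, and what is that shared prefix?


String 1: 'xoptad'
String 2: 'nhcdki'
Compare position by position:
pos 0: 'x' vs 'n' differ -> stop
Longest common prefix: "" (length 0)


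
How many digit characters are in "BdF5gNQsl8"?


Input string: 'BdF5gNQsl8'
Operation: count digit characters (0-9)
Scan: 'B', 'd', 'F', '5'(digit), 'g', 'N', 'Q', 's', 'l', '8'(digit)
Digits found: 2
Result: 2


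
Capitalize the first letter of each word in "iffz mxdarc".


Input string: 'iffz mxdarc'
Operation: capitalize first letter of each word
Word transformations: 'iffz'->'Iffz', 'mxdarc'->'Mxdarc'
Result: Iffz Mxdarc


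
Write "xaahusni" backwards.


Input string: 'xaahusni'
Operation: reverse character order
Original order: 'x' -> 'a' -> 'a' -> 'h' -> 'u' -> 's' -> 'n' -> 'i'
Reversed order: 'i' -> 'n' -> 's' -> 'u' -> 'h' -> 'a' -> 'a' -> 'x'
Result: insuhaax


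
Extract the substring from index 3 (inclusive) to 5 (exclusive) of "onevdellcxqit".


Input string: 'onevdellcxqit'
Operation: slice [3:5]
Extract characters: s[3]='v', s[4]='d'
Result: vd


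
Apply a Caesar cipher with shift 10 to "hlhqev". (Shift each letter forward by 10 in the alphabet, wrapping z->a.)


Input: 'hlhqev', shift = 10
Operation: for each letter, (position + 10) mod 26
Mapping: 'h'(7+10=17)->'r', 'l'(11+10=21)->'v', 'h'(7+10=17)->'r', 'q'(16+10=26, 26 mod 26=0)->'a', 'e'(4+10=14)->'o', 'v'(21+10=31, 31 mod 26=5)->'f'
Result: rvraof


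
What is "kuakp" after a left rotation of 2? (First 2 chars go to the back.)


Input: 'kuakp', shift = 2
Operation: split at index 2 and swap parts
Front part s[0:2] = 'ku'
Back part s[2:] = 'akp'
Rotated = back + front = 'akp' + 'ku'
Result: akpku


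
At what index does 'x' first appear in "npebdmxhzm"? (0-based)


Input string: 'npebdmxhzm'
Target: 'x'
Scanning left to right: s[0]='n', s[1]='p', s[2]='e', s[3]='b', s[4]='d', s[5]='m', s[6]='x'
First match at index: 6


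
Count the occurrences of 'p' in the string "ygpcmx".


Input string: 'ygpcmx'
Target character: 'p'
Scan each position: s[2]='p'
Matches found at indices: 2
Total: 1


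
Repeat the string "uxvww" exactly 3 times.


Input string: 'uxvww'
Operation: repeat 3 times
Concatenation: 'uxvww' + 'uxvww' + 'uxvww'
Result: uxvwwuxvwwuxvww


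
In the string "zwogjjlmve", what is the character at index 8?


Input string: 'zwogjjlmve'
Operation: get character at index 8
Index mapping: s[0]='z', s[1]='w', s[2]='o', s[3]='g', s[4]='j', s[5]='j', s[6]='l', s[7]='m', s[8]='v'
Result: 'v'


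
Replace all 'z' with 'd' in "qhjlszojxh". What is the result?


Input string: 'qhjlszojxh'
Operation: replace 'z' with 'd'
Positions of 'z': 5
After replacement: qhjlsdojxh


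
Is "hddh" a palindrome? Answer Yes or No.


Input string: 'hddh'
Reversed: 'hddh'
Compare pairs: s[0]='h' vs s[3]='h' (match), s[1]='d' vs s[2]='d' (match)
Palindrome: Yes


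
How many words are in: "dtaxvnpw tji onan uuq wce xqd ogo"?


Input string: 'dtaxvnpw tji onan uuq wce xqd ogo'
Operation: split by spaces
Words found: 'dtaxvnpw', 'tji', 'onan', 'uuq', 'wce', 'xqd', 'ogo'
Word count: 7


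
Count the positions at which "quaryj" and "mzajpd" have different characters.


String 1: 'quaryj'
String 2: 'mzajpd'
Compare each position: pos 0: 'q'!='m', pos 1: 'u'!='z', pos 2: 'a'=='a', pos 3: 'r'!='j', pos 4: 'y'!='p', pos 5: 'j'!='d'
Differing positions: 5
Hamming distance: 5


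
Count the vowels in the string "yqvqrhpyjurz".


Input string: 'yqvqrhpyjurz'
Operation: count vowels (a, e, i, o, u)
Scan: s[0]='y', s[1]='q', s[2]='v', s[3]='q', s[4]='r', s[5]='h', s[6]='p', s[7]='y', s[8]='j', s[9]='u' (vowel), s[10]='r', s[11]='z'
Vowels found: 1
Result: 1


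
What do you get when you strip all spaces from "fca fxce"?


Input string: 'fca fxce'
Operation: remove all spaces
Words: 'fca', 'fxce'
Join without spaces: fcafxce


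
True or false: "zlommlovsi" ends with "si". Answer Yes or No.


Input string: 'zlommlovsi'
Suffix to check: 'si'
Last 2 characters of input: 'si'
Match: True
Result: Yes


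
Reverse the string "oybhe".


Input string: 'oybhe'
Operation: reverse character order
Original order: 'o' -> 'y' -> 'b' -> 'h' -> 'e'
Reversed order: 'e' -> 'h' -> 'b' -> 'y' -> 'o'
Result: ehbyo


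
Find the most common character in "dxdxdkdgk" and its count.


Input: 'dxdxdkdgk'
Operation: tally each character
Counts: 'd':4, 'g':1, 'k':2, 'x':2
Maximum: 'd' appears 4 times


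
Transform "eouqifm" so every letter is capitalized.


Input string: 'eouqifm'
Operation: convert each letter to uppercase
Mapping: 'e'->'E', 'o'->'O', 'u'->'U', 'q'->'Q', 'i'->'I', 'f'->'F', 'm'->'M'
Result: EOUQIFM


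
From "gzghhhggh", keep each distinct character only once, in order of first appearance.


Input: 'gzghhhggh'
Operation: keep first occurrence of each character
Scan: s[0]='g' new -> keep; s[1]='z' new -> keep; s[2]='g' seen -> skip; s[3]='h' new -> keep; s[4]='h' seen -> skip; s[5]='h' seen -> skip; s[6]='g' seen -> skip; s[7]='g' seen -> skip; s[8]='h' seen -> skip
Result: gzh


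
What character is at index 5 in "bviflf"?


Input string: 'bviflf'
Operation: get character at index 5
Index mapping: s[0]='b', s[1]='v', s[2]='i', s[3]='f', s[4]='l', s[5]='f'
Result: 'f'


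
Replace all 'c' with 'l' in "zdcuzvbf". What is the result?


Input string: 'zdcuzvbf'
Operation: replace 'c' with 'l'
Positions of 'c': 2
After replacement: zdluzvbf


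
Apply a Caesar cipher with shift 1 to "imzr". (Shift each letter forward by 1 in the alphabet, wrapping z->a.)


Input: 'imzr', shift = 1
Operation: for each letter, (position + 1) mod 26
Mapping: 'i'(8+1=9)->'j', 'm'(12+1=13)->'n', 'z'(25+1=26, 26 mod 26=0)->'a', 'r'(17+1=18)->'s'
Result: jnas


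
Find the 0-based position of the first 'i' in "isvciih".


Input string: 'isvciih'
Target: 'i'
Scanning left to right: s[0]='i'
First match at index: 0


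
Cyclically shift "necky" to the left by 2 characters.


Input: 'necky', shift = 2
Operation: split at index 2 and swap parts
Front part s[0:2] = 'ne'
Back part s[2:] = 'cky'
Rotated = back + front = 'cky' + 'ne'
Result: ckyne


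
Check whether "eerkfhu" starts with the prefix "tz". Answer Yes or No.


Input string: 'eerkfhu'
Prefix to check: 'tz'
First 2 characters of input: 'ee'
Match: False
Result: No


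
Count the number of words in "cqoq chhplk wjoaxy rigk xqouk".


Input string: 'cqoq chhplk wjoaxy rigk xqouk'
Operation: split by spaces
Words found: 'cqoq', 'chhplk', 'wjoaxy', 'rigk', 'xqouk'
Word count: 5


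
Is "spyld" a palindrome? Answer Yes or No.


Input string: 'spyld'
Reversed: 'dlyps'
Compare pairs: s[0]='s' vs s[4]='d' (mismatch), s[1]='p' vs s[3]='l' (mismatch)
Palindrome: No


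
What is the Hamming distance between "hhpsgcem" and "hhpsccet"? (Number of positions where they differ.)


String 1: 'hhpsgcem'
String 2: 'hhpsccet'
Compare each position: pos 0: 'h'=='h', pos 1: 'h'=='h', pos 2: 'p'=='p', pos 3: 's'=='s', pos 4: 'g'!='c', pos 5: 'c'=='c', pos 6: 'e'=='e', pos 7: 'm'!='t'
Differing positions: 2
Hamming distance: 2


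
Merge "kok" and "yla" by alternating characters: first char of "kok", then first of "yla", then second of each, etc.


String 1: 'kok'
String 2: 'yla'
Operation: alternate characters
Pairs: 'k'+'y', 'o'+'l', 'k'+'a'
Result: kyolka


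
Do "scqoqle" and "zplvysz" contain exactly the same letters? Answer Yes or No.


String 1: 'scqoqle' -> sorted: 'celoqqs'
String 2: 'zplvysz' -> sorted: 'lpsvyzz'
Compare sorted forms: 'celoqqs' != 'lpsvyzz'
Anagram: No


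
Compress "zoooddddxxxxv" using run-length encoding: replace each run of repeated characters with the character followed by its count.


Input: 'zoooddddxxxxv'
Operation: identify consecutive runs
Runs: 'z' -> z1, 'ooo' -> o3, 'dddd' -> d4, 'xxxx' -> x4, 'v' -> v1
Encoded: z1o3d4x4v1


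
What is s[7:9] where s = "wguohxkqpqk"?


Input string: 'wguohxkqpqk'
Operation: slice [7:9]
Extract characters: s[7]='q', s[8]='p'
Result: qp


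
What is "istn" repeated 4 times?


Input string: 'istn'
Operation: repeat 4 times
Concatenation: 'istn' + 'istn' + 'istn' + 'istn'
Result: istnistnistnistn


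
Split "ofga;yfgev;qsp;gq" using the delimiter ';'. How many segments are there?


Input string: 'ofga;yfgev;qsp;gq'
Delimiter: ';'
Split result: 'ofga', 'yfgev', 'qsp', 'gq'
Number of parts: 4


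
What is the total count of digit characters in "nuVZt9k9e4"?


Input string: 'nuVZt9k9e4'
Operation: count digit characters (0-9)
Scan: 'n', 'u', 'V', 'Z', 't', '9'(digit), 'k', '9'(digit), 'e', '4'(digit)
Digits found: 3
Result: 3


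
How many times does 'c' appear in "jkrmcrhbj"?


Input string: 'jkrmcrhbj'
Target character: 'c'
Scan each position: s[4]='c'
Matches found at indices: 4
Total: 1


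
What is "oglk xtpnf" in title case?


Input string: 'oglk xtpnf'
Operation: capitalize first letter of each word
Word transformations: 'oglk'->'Oglk', 'xtpnf'->'Xtpnf'
Result: Oglk Xtpnf


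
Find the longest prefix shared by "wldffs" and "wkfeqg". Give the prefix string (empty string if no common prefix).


String 1: 'wldffs'
String 2: 'wkfeqg'
Compare position by position:
pos 0: 'w' vs 'w' match
pos 1: 'l' vs 'k' differ -> stop
Longest common prefix: "w" (length 1)


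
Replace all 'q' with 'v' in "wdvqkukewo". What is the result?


Input string: 'wdvqkukewo'
Operation: replace 'q' with 'v'
Positions of 'q': 3
After replacement: wdvvkukewo


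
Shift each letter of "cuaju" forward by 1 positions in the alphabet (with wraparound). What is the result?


Input: 'cuaju', shift = 1
Operation: for each letter, (position + 1) mod 26
Mapping: 'c'(2+1=3)->'d', 'u'(20+1=21)->'v', 'a'(0+1=1)->'b', 'j'(9+1=10)->'k', 'u'(20+1=21)->'v'
Result: dvbkv


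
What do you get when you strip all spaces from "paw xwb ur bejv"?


Input string: 'paw xwb ur bejv'
Operation: remove all spaces
Words: 'paw', 'xwb', 'ur', 'bejv'
Join without spaces: pawxwburbejv


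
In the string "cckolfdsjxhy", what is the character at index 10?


Input string: 'cckolfdsjxhy'
Operation: get character at index 10
Index mapping: s[0]='c', s[1]='c', s[2]='k', s[3]='o', s[4]='l', s[5]='f', s[6]='d', s[7]='s', s[8]='j', s[9]='x', s[10]='h'
Result: 'h'


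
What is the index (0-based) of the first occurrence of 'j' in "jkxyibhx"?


Input string: 'jkxyibhx'
Target: 'j'
Scanning left to right: s[0]='j'
First match at index: 0


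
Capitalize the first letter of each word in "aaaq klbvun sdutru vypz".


Input string: 'aaaq klbvun sdutru vypz'
Operation: capitalize first letter of each word
Word transformations: 'aaaq'->'Aaaq', 'klbvun'->'Klbvun', 'sdutru'->'Sdutru', 'vypz'->'Vypz'
Result: Aaaq Klbvun Sdutru Vypz


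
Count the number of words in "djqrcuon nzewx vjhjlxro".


Input string: 'djqrcuon nzewx vjhjlxro'
Operation: split by spaces
Words found: 'djqrcuon', 'nzewx', 'vjhjlxro'
Word count: 3


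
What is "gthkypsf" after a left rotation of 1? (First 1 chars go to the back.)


Input: 'gthkypsf', shift = 1
Operation: split at index 1 and swap parts
Front part s[0:1] = 'g'
Back part s[1:] = 'thkypsf'
Rotated = back + front = 'thkypsf' + 'g'
Result: thkypsfg


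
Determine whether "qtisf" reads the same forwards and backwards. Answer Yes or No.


Input string: 'qtisf'
Reversed: 'fsitq'
Compare pairs: s[0]='q' vs s[4]='f' (mismatch), s[1]='t' vs s[3]='s' (mismatch)
Palindrome: No


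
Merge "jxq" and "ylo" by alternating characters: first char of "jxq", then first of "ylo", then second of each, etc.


String 1: 'jxq'
String 2: 'ylo'
Operation: alternate characters
Pairs: 'j'+'y', 'x'+'l', 'q'+'o'
Result: jyxlqo
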